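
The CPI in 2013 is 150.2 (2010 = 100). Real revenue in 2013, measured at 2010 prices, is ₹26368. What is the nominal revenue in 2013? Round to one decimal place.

Nominal = Real × (Index/100) = 26368 × (150.2/100)
        = 26368 × 1.502 = 39604.7360

39604.7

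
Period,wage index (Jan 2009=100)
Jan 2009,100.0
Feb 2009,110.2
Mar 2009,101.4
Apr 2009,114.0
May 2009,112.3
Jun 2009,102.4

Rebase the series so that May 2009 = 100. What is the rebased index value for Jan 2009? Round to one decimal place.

Rebased(Jan 2009) = 100.0 / 112.3 × 100 = 89.0472

89.0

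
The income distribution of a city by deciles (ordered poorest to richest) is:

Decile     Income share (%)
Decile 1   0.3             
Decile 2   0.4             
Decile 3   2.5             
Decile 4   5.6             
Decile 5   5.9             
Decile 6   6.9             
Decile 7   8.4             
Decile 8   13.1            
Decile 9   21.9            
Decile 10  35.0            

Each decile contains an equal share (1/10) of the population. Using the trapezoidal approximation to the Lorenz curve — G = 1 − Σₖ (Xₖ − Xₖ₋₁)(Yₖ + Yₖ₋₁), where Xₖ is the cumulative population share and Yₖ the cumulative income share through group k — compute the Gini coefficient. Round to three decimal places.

Cumulative income shares Yₖ: 0.0030, 0.0070, 0.0320, 0.0880, 0.1470, 0.2160, 0.3000, 0.4310, 0.6500, 1.0000
Σ (Xₖ−Xₖ₋₁)(Yₖ+Yₖ₋₁) = (1/10)(0.0030+0.0000) + (1/10)(0.0070+0.0030) + (1/10)(0.0320+0.0070) + (1/10)(0.0880+0.0320) + (1/10)(0.1470+0.0880) + (1/10)(0.2160+0.1470) + (1/10)(0.3000+0.2160) + (1/10)(0.4310+0.3000) + (1/10)(0.6500+0.4310) + (1/10)(1.0000+0.6500)
  = 0.0003 + 0.0010 + 0.0039 + 0.0120 + 0.0235 + 0.0363 + 0.0516 + 0.0731 + 0.1081 + 0.1650 = 0.4748
G = 1 − 0.4748 = 0.5252

0.525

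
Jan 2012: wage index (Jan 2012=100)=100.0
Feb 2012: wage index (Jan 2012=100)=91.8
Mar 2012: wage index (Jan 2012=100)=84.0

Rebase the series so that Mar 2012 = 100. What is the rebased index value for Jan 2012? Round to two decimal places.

119.05

Rebased(Jan 2012) = 100.0 / 84.0 × 100 = 119.0476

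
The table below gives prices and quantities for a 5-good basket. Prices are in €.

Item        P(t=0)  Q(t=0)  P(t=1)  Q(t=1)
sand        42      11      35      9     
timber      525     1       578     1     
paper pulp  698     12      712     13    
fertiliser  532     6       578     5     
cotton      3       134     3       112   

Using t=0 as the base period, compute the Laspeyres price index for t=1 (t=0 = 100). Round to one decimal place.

103.2

Laspeyres price index uses base-period quantities as weights.
ΣP(t=1)·Q(t=0) = 35×11 + 578×1 + 712×12 + 578×6 + 3×134 = 385 + 578 + 8544 + 3468 + 402 = 13377
ΣP(t=0)·Q(t=0) = 42×11 + 525×1 + 698×12 + 532×6 + 3×134 = 462 + 525 + 8376 + 3192 + 402 = 12957
Index = 13377 / 12957 × 100 = 103.2415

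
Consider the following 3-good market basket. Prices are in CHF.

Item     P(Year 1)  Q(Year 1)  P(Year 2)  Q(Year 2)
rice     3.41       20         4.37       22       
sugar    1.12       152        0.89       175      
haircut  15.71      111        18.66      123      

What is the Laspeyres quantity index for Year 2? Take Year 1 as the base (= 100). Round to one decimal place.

Laspeyres quantity index uses base-period prices as weights.
ΣP(Year 1)·Q(Year 2) = 3.41×22 + 1.12×175 + 15.71×123 = 75.02 + 196 + 1932.33 = 2203.35
ΣP(Year 1)·Q(Year 1) = 3.41×20 + 1.12×152 + 15.71×111 = 68.2 + 170.24 + 1743.81 = 1982.25
Index = 2203.35 / 1982.25 × 100 = 111.1540

111.2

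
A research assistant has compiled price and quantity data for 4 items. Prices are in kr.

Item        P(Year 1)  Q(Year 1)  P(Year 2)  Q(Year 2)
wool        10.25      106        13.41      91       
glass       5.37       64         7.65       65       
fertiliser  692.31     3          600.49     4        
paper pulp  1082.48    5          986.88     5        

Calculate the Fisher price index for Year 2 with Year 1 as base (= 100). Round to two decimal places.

96.31

Laspeyres component (base-period weights):
ΣP(Year 2)Q(Year 1) = 13.41×106 + 7.65×64 + 600.49×3 + 986.88×5 = 1421.46 + 489.6 + 1801.47 + 4934.4 = 8646.93
ΣP(Year 1)Q(Year 1) = 10.25×106 + 5.37×64 + 692.31×3 + 1082.48×5 = 1086.5 + 343.68 + 2076.93 + 5412.4 = 8919.51
L = 8646.93 / 8919.51 × 100 = 96.9440
Paasche component (current-period weights):
ΣP(Year 2)Q(Year 2) = 13.41×91 + 7.65×65 + 600.49×4 + 986.88×5 = 1220.31 + 497.25 + 2401.96 + 4934.4 = 9053.92
ΣP(Year 1)Q(Year 2) = 10.25×91 + 5.37×65 + 692.31×4 + 1082.48×5 = 932.75 + 349.05 + 2769.24 + 5412.4 = 9463.44
P = 9053.92 / 9463.44 × 100 = 95.6726
Fisher = √(L × P) = √(96.9440 × 95.6726) = 96.3062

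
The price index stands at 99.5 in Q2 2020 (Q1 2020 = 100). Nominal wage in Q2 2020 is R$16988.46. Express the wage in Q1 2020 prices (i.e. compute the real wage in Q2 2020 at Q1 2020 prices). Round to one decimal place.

Real = Nominal ÷ (Index/100) = 16988.46 ÷ (99.5/100)
     = 16988.46 ÷ 0.995 = 17073.8291

17073.8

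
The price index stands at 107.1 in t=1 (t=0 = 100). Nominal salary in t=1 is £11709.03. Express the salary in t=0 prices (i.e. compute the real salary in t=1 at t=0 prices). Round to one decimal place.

10932.8

Real = Nominal ÷ (Index/100) = 11709.03 ÷ (107.1/100)
     = 11709.03 ÷ 1.071 = 10932.8011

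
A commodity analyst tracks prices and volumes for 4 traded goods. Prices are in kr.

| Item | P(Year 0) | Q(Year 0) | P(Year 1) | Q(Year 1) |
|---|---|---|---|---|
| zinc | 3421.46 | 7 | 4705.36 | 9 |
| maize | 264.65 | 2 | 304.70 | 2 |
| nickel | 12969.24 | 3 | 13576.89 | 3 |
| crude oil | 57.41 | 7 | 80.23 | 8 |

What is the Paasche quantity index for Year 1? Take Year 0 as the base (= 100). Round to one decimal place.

112.7

Paasche quantity index uses current-period prices as weights.
ΣP(Year 1)·Q(Year 1) = 4705.36×9 + 304.70×2 + 13576.89×3 + 80.23×8 = 42348.24 + 609.4 + 40730.67 + 641.84 = 84330.15
ΣP(Year 1)·Q(Year 0) = 4705.36×7 + 304.70×2 + 13576.89×3 + 80.23×7 = 32937.52 + 609.4 + 40730.67 + 561.61 = 74839.2
Index = 84330.15 / 74839.2 × 100 = 112.6818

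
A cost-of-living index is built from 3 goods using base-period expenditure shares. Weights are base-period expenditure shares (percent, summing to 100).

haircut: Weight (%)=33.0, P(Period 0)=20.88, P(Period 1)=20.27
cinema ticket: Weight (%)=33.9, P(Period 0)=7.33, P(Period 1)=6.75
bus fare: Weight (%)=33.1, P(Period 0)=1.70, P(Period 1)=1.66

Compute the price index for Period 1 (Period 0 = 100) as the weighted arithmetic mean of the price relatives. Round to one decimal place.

haircut: 33.0 × (20.27/20.88) = 33.0 × 0.970785 = 32.0359
cinema ticket: 33.9 × (6.75/7.33) = 33.9 × 0.920873 = 31.2176
bus fare: 33.1 × (1.66/1.70) = 33.1 × 0.976471 = 32.3212
Index = Σ wᵢ·(p₁ᵢ/p₀ᵢ) = 32.0359 + 31.2176 + 32.3212 = 95.5747

95.6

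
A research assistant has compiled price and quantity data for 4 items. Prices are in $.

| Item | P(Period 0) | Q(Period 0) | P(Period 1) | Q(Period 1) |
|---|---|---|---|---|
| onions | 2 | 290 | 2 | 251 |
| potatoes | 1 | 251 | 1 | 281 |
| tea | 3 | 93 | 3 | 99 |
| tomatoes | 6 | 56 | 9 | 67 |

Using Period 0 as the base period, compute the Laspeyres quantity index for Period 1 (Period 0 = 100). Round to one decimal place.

102.5

Laspeyres quantity index uses base-period prices as weights.
ΣP(Period 0)·Q(Period 1) = 2×251 + 1×281 + 3×99 + 6×67 = 502 + 281 + 297 + 402 = 1482
ΣP(Period 0)·Q(Period 0) = 2×290 + 1×251 + 3×93 + 6×56 = 580 + 251 + 279 + 336 = 1446
Index = 1482 / 1446 × 100 = 102.4896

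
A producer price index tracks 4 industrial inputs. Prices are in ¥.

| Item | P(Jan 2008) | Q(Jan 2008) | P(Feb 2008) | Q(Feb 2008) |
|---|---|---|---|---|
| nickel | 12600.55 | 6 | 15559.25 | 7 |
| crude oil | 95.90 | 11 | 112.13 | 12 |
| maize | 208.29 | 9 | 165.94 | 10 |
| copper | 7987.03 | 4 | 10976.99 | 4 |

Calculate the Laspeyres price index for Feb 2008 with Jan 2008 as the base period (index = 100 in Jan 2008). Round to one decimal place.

126.7

Laspeyres price index uses base-period quantities as weights.
ΣP(Feb 2008)·Q(Jan 2008) = 15559.25×6 + 112.13×11 + 165.94×9 + 10976.99×4 = 93355.5 + 1233.43 + 1493.46 + 43907.96 = 139990.35
ΣP(Jan 2008)·Q(Jan 2008) = 12600.55×6 + 95.90×11 + 208.29×9 + 7987.03×4 = 75603.3 + 1054.9 + 1874.61 + 31948.12 = 110480.93
Index = 139990.35 / 110480.93 × 100 = 126.7100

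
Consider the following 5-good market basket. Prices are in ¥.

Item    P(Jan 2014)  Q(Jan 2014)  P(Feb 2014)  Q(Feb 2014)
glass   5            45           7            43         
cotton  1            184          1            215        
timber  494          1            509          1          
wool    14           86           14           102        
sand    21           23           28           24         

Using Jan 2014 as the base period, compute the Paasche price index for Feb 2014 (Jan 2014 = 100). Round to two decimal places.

109.42

Paasche price index uses current-period quantities as weights.
ΣP(Feb 2014)·Q(Feb 2014) = 7×43 + 1×215 + 509×1 + 14×102 + 28×24 = 301 + 215 + 509 + 1428 + 672 = 3125
ΣP(Jan 2014)·Q(Feb 2014) = 5×43 + 1×215 + 494×1 + 14×102 + 21×24 = 215 + 215 + 494 + 1428 + 504 = 2856
Index = 3125 / 2856 × 100 = 109.4188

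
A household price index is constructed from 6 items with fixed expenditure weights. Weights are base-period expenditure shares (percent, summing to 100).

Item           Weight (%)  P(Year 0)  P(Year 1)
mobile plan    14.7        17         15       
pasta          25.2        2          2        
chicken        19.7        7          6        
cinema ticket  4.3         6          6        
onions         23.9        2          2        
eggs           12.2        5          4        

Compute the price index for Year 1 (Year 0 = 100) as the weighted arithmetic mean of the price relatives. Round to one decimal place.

93.0

mobile plan: 14.7 × (15/17) = 14.7 × 0.882353 = 12.9706
pasta: 25.2 × (2/2) = 25.2 × 1.000000 = 25.2000
chicken: 19.7 × (6/7) = 19.7 × 0.857143 = 16.8857
cinema ticket: 4.3 × (6/6) = 4.3 × 1.000000 = 4.3000
onions: 23.9 × (2/2) = 23.9 × 1.000000 = 23.9000
eggs: 12.2 × (4/5) = 12.2 × 0.800000 = 9.7600
Index = Σ wᵢ·(p₁ᵢ/p₀ᵢ) = 12.9706 + 25.2000 + 16.8857 + 4.3000 + 23.9000 + 9.7600 = 93.0163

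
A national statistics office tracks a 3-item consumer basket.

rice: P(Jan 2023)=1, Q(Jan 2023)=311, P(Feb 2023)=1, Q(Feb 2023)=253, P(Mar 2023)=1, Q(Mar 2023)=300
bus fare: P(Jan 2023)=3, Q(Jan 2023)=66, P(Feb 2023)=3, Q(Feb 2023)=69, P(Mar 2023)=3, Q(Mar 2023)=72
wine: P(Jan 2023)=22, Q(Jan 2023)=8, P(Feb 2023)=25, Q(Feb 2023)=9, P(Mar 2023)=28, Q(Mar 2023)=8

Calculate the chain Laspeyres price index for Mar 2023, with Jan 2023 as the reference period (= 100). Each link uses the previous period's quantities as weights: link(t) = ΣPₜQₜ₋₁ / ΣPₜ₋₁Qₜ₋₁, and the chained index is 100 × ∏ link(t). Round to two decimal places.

107.58

Link Jan 2023→Feb 2023:
ΣP(Feb 2023)Q(Jan 2023) = 1×311 + 3×66 + 25×8 = 311 + 198 + 200 = 709
ΣP(Jan 2023)Q(Jan 2023) = 1×311 + 3×66 + 22×8 = 311 + 198 + 176 = 685
link = 709/685 = 1.035036
Link Feb 2023→Mar 2023:
ΣP(Mar 2023)Q(Feb 2023) = 1×253 + 3×69 + 28×9 = 253 + 207 + 252 = 712
ΣP(Feb 2023)Q(Feb 2023) = 1×253 + 3×69 + 25×9 = 253 + 207 + 225 = 685
link = 712/685 = 1.039416
Chained index = 100 × 1.035036 × 1.039416 = 107.5834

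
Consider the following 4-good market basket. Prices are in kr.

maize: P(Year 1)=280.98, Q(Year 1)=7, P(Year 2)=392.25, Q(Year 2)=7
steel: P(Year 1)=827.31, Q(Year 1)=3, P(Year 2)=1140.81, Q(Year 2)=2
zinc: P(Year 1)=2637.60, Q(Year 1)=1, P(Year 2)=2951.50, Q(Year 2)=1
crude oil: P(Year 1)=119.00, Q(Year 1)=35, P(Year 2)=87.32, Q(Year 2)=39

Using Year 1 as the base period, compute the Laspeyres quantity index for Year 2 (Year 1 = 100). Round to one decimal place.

Laspeyres quantity index uses base-period prices as weights.
ΣP(Year 1)·Q(Year 2) = 280.98×7 + 827.31×2 + 2637.60×1 + 119.00×39 = 1966.86 + 1654.62 + 2637.6 + 4641 = 10900.08
ΣP(Year 1)·Q(Year 1) = 280.98×7 + 827.31×3 + 2637.60×1 + 119.00×35 = 1966.86 + 2481.93 + 2637.6 + 4165 = 11251.39
Index = 10900.08 / 11251.39 × 100 = 96.8776

96.9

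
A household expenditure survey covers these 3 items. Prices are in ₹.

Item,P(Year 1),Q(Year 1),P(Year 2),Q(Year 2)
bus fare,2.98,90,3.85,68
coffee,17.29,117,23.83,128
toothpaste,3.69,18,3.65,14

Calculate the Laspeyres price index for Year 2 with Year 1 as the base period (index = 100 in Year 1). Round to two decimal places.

Laspeyres price index uses base-period quantities as weights.
ΣP(Year 2)·Q(Year 1) = 3.85×90 + 23.83×117 + 3.65×18 = 346.5 + 2788.11 + 65.7 = 3200.31
ΣP(Year 1)·Q(Year 1) = 2.98×90 + 17.29×117 + 3.69×18 = 268.2 + 2022.93 + 66.42 = 2357.55
Index = 3200.31 / 2357.55 × 100 = 135.7473

135.75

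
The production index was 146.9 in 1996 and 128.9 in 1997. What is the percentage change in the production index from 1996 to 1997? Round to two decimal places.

-12.25%

Change = (128.9 − 146.9) / 146.9 × 100
       = -18.0 / 146.9 × 100 = -12.2532%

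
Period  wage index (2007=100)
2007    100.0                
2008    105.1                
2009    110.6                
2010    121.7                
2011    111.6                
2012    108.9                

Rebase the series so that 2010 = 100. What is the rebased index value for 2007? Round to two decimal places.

82.17

Rebased(2007) = 100.0 / 121.7 × 100 = 82.1693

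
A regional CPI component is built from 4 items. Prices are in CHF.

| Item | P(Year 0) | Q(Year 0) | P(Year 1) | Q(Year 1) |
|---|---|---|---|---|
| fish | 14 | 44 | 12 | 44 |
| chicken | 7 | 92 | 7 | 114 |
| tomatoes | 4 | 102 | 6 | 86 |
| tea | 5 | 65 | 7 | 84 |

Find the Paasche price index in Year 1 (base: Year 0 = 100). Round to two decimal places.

Paasche price index uses current-period quantities as weights.
ΣP(Year 1)·Q(Year 1) = 12×44 + 7×114 + 6×86 + 7×84 = 528 + 798 + 516 + 588 = 2430
ΣP(Year 0)·Q(Year 1) = 14×44 + 7×114 + 4×86 + 5×84 = 616 + 798 + 344 + 420 = 2178
Index = 2430 / 2178 × 100 = 111.5702

111.57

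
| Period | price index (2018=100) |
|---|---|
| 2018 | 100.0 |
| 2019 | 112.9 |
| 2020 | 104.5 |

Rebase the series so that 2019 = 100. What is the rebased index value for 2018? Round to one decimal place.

88.6

Rebased(2018) = 100.0 / 112.9 × 100 = 88.5740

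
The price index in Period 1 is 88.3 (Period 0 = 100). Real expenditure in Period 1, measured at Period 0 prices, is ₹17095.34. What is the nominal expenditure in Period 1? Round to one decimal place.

15095.2

Nominal = Real × (Index/100) = 17095.34 × (88.3/100)
        = 17095.34 × 0.883 = 15095.1852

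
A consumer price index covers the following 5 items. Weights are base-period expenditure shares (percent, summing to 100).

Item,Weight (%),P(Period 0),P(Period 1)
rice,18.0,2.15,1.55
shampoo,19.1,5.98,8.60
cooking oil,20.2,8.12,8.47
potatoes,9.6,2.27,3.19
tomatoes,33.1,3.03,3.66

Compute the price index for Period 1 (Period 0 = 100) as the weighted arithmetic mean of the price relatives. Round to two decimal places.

rice: 18.0 × (1.55/2.15) = 18.0 × 0.720930 = 12.9767
shampoo: 19.1 × (8.60/5.98) = 19.1 × 1.438127 = 27.4682
cooking oil: 20.2 × (8.47/8.12) = 20.2 × 1.043103 = 21.0707
potatoes: 9.6 × (3.19/2.27) = 9.6 × 1.405286 = 13.4907
tomatoes: 33.1 × (3.66/3.03) = 33.1 × 1.207921 = 39.9822
Index = Σ wᵢ·(p₁ᵢ/p₀ᵢ) = 12.9767 + 27.4682 + 21.0707 + 13.4907 + 39.9822 = 114.9886

114.99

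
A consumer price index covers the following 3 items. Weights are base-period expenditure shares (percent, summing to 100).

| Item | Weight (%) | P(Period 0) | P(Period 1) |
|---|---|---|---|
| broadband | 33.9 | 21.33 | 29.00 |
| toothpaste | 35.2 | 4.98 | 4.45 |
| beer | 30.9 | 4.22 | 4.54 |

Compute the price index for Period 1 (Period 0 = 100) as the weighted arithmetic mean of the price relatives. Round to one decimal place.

110.8

broadband: 33.9 × (29.00/21.33) = 33.9 × 1.359587 = 46.0900
toothpaste: 35.2 × (4.45/4.98) = 35.2 × 0.893574 = 31.4538
beer: 30.9 × (4.54/4.22) = 30.9 × 1.075829 = 33.2431
Index = Σ wᵢ·(p₁ᵢ/p₀ᵢ) = 46.0900 + 31.4538 + 33.2431 = 110.7870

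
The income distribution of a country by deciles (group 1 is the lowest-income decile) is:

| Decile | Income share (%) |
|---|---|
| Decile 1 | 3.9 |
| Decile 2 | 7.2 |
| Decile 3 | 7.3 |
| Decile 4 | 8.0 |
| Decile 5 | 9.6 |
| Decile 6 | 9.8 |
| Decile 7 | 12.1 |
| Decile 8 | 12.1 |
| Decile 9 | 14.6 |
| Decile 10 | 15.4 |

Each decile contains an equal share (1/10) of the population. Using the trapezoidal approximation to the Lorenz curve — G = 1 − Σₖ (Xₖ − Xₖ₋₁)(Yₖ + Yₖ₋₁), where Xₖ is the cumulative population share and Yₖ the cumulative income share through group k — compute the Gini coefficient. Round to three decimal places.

0.192

Cumulative income shares Yₖ: 0.0390, 0.1110, 0.1840, 0.2640, 0.3600, 0.4580, 0.5790, 0.7000, 0.8460, 1.0000
Σ (Xₖ−Xₖ₋₁)(Yₖ+Yₖ₋₁) = (1/10)(0.0390+0.0000) + (1/10)(0.1110+0.0390) + (1/10)(0.1840+0.1110) + (1/10)(0.2640+0.1840) + (1/10)(0.3600+0.2640) + (1/10)(0.4580+0.3600) + (1/10)(0.5790+0.4580) + (1/10)(0.7000+0.5790) + (1/10)(0.8460+0.7000) + (1/10)(1.0000+0.8460)
  = 0.0039 + 0.0150 + 0.0295 + 0.0448 + 0.0624 + 0.0818 + 0.1037 + 0.1279 + 0.1546 + 0.1846 = 0.8082
G = 1 − 0.8082 = 0.1918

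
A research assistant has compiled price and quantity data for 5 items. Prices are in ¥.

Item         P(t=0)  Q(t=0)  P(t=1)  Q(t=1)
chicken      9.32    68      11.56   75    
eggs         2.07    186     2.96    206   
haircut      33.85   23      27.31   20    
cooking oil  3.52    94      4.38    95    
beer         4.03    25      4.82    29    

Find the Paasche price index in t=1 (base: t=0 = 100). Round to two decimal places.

Paasche price index uses current-period quantities as weights.
ΣP(t=1)·Q(t=1) = 11.56×75 + 2.96×206 + 27.31×20 + 4.38×95 + 4.82×29 = 867 + 609.76 + 546.2 + 416.1 + 139.78 = 2578.84
ΣP(t=0)·Q(t=1) = 9.32×75 + 2.07×206 + 33.85×20 + 3.52×95 + 4.03×29 = 699 + 426.42 + 677 + 334.4 + 116.87 = 2253.69
Index = 2578.84 / 2253.69 × 100 = 114.4275

114.43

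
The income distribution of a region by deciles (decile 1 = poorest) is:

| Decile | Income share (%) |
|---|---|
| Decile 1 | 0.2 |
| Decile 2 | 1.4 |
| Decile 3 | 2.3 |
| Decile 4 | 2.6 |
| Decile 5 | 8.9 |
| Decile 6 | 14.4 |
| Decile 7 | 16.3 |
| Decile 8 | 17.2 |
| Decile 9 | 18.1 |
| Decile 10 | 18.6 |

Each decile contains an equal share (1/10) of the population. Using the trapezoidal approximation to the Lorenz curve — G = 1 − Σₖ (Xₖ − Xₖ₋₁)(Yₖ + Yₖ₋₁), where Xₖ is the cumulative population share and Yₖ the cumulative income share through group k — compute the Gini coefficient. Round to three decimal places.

Cumulative income shares Yₖ: 0.0020, 0.0160, 0.0390, 0.0650, 0.1540, 0.2980, 0.4610, 0.6330, 0.8140, 1.0000
Σ (Xₖ−Xₖ₋₁)(Yₖ+Yₖ₋₁) = (1/10)(0.0020+0.0000) + (1/10)(0.0160+0.0020) + (1/10)(0.0390+0.0160) + (1/10)(0.0650+0.0390) + (1/10)(0.1540+0.0650) + (1/10)(0.2980+0.1540) + (1/10)(0.4610+0.2980) + (1/10)(0.6330+0.4610) + (1/10)(0.8140+0.6330) + (1/10)(1.0000+0.8140)
  = 0.0002 + 0.0018 + 0.0055 + 0.0104 + 0.0219 + 0.0452 + 0.0759 + 0.1094 + 0.1447 + 0.1814 = 0.5964
G = 1 − 0.5964 = 0.4036

0.404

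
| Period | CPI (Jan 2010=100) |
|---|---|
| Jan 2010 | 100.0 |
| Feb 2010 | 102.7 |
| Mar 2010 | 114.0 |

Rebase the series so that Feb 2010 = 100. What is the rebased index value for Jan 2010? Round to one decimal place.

Rebased(Jan 2010) = 100.0 / 102.7 × 100 = 97.3710

97.4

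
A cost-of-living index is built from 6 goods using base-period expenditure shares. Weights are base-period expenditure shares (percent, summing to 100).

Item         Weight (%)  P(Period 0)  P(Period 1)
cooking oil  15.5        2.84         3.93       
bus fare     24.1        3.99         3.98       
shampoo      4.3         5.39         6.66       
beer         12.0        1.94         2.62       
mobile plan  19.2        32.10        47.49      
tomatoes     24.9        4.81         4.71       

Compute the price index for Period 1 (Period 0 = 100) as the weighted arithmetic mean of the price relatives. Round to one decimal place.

119.8

cooking oil: 15.5 × (3.93/2.84) = 15.5 × 1.383803 = 21.4489
bus fare: 24.1 × (3.98/3.99) = 24.1 × 0.997494 = 24.0396
shampoo: 4.3 × (6.66/5.39) = 4.3 × 1.235622 = 5.3132
beer: 12.0 × (2.62/1.94) = 12.0 × 1.350515 = 16.2062
mobile plan: 19.2 × (47.49/32.10) = 19.2 × 1.479439 = 28.4052
tomatoes: 24.9 × (4.71/4.81) = 24.9 × 0.979210 = 24.3823
Index = Σ wᵢ·(p₁ᵢ/p₀ᵢ) = 21.4489 + 24.0396 + 5.3132 + 16.2062 + 28.4052 + 24.3823 = 119.7955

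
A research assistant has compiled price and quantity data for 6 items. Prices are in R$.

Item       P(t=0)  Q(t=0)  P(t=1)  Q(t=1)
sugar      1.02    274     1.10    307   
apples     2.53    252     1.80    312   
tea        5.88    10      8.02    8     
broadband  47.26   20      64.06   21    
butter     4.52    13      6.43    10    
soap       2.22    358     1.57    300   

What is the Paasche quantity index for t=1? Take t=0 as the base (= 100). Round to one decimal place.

Paasche quantity index uses current-period prices as weights.
ΣP(t=1)·Q(t=1) = 1.10×307 + 1.80×312 + 8.02×8 + 64.06×21 + 6.43×10 + 1.57×300 = 337.7 + 561.6 + 64.16 + 1345.26 + 64.3 + 471 = 2844.02
ΣP(t=1)·Q(t=0) = 1.10×274 + 1.80×252 + 8.02×10 + 64.06×20 + 6.43×13 + 1.57×358 = 301.4 + 453.6 + 80.2 + 1281.2 + 83.59 + 562.06 = 2762.05
Index = 2844.02 / 2762.05 × 100 = 102.9677

103.0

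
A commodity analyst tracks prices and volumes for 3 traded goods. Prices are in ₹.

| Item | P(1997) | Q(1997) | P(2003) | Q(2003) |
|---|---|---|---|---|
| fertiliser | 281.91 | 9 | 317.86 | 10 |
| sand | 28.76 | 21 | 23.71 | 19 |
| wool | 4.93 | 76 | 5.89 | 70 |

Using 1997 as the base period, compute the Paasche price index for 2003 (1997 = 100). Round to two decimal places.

Paasche price index uses current-period quantities as weights.
ΣP(2003)·Q(2003) = 317.86×10 + 23.71×19 + 5.89×70 = 3178.6 + 450.49 + 412.3 = 4041.39
ΣP(1997)·Q(2003) = 281.91×10 + 28.76×19 + 4.93×70 = 2819.1 + 546.44 + 345.1 = 3710.64
Index = 4041.39 / 3710.64 × 100 = 108.9136

108.91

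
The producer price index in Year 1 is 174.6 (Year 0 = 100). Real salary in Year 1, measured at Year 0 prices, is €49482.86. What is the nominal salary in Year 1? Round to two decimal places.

Nominal = Real × (Index/100) = 49482.86 × (174.6/100)
        = 49482.86 × 1.746 = 86397.0736

86397.07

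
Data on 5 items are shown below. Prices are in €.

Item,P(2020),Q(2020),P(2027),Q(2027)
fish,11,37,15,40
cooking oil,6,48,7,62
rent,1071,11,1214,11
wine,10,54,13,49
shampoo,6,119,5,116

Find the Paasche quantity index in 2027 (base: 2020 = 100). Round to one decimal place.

100.4

Paasche quantity index uses current-period prices as weights.
ΣP(2027)·Q(2027) = 15×40 + 7×62 + 1214×11 + 13×49 + 5×116 = 600 + 434 + 13354 + 637 + 580 = 15605
ΣP(2027)·Q(2020) = 15×37 + 7×48 + 1214×11 + 13×54 + 5×119 = 555 + 336 + 13354 + 702 + 595 = 15542
Index = 15605 / 15542 × 100 = 100.4054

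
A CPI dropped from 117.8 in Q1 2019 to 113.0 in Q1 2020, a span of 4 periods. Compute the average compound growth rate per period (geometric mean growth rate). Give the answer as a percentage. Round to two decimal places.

Growth factor = (113.0/117.8)^(1/4) = (0.959253)^(1/4) = 0.989654
Growth rate = 0.989654 − 1 = -0.010346 = -1.0346%

-1.03%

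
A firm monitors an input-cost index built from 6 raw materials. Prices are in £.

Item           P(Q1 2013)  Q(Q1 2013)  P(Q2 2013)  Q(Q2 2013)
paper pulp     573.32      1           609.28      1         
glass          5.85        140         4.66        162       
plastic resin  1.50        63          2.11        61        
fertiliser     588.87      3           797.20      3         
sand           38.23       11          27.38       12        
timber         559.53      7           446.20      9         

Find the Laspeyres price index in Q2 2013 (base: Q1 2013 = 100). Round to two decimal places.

95.00

Laspeyres price index uses base-period quantities as weights.
ΣP(Q2 2013)·Q(Q1 2013) = 609.28×1 + 4.66×140 + 2.11×63 + 797.20×3 + 27.38×11 + 446.20×7 = 609.28 + 652.4 + 132.93 + 2391.6 + 301.18 + 3123.4 = 7210.79
ΣP(Q1 2013)·Q(Q1 2013) = 573.32×1 + 5.85×140 + 1.50×63 + 588.87×3 + 38.23×11 + 559.53×7 = 573.32 + 819 + 94.5 + 1766.61 + 420.53 + 3916.71 = 7590.67
Index = 7210.79 / 7590.67 × 100 = 94.9954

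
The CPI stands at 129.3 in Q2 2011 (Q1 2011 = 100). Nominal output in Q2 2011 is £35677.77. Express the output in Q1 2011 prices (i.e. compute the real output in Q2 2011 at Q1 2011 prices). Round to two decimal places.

Real = Nominal ÷ (Index/100) = 35677.77 ÷ (129.3/100)
     = 35677.77 ÷ 1.293 = 27593.0162

27593.02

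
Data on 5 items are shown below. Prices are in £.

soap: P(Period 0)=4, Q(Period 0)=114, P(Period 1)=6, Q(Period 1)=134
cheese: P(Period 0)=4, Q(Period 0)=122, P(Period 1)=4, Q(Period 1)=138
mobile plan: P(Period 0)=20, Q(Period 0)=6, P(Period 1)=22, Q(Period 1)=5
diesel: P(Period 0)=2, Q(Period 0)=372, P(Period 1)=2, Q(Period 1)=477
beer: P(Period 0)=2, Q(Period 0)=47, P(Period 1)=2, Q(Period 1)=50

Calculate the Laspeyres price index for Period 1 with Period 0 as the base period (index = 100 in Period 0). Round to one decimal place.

Laspeyres price index uses base-period quantities as weights.
ΣP(Period 1)·Q(Period 0) = 6×114 + 4×122 + 22×6 + 2×372 + 2×47 = 684 + 488 + 132 + 744 + 94 = 2142
ΣP(Period 0)·Q(Period 0) = 4×114 + 4×122 + 20×6 + 2×372 + 2×47 = 456 + 488 + 120 + 744 + 94 = 1902
Index = 2142 / 1902 × 100 = 112.6183

112.6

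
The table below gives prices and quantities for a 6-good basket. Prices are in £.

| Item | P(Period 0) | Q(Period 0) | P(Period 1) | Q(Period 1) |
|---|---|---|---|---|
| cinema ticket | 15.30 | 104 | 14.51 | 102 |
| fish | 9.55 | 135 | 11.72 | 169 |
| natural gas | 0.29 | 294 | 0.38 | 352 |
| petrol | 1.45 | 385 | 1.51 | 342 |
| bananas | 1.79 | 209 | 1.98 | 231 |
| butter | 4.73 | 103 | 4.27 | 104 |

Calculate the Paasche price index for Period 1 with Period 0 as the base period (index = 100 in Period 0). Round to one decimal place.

107.1

Paasche price index uses current-period quantities as weights.
ΣP(Period 1)·Q(Period 1) = 14.51×102 + 11.72×169 + 0.38×352 + 1.51×342 + 1.98×231 + 4.27×104 = 1480.02 + 1980.68 + 133.76 + 516.42 + 457.38 + 444.08 = 5012.34
ΣP(Period 0)·Q(Period 1) = 15.30×102 + 9.55×169 + 0.29×352 + 1.45×342 + 1.79×231 + 4.73×104 = 1560.6 + 1613.95 + 102.08 + 495.9 + 413.49 + 491.92 = 4677.94
Index = 5012.34 / 4677.94 × 100 = 107.1484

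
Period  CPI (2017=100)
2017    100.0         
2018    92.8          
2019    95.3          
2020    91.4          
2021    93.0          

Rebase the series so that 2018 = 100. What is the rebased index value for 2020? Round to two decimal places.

Rebased(2020) = 91.4 / 92.8 × 100 = 98.4914

98.49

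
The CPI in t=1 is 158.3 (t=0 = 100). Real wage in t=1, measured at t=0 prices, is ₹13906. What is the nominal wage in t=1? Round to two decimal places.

22013.20

Nominal = Real × (Index/100) = 13906 × (158.3/100)
        = 13906 × 1.583 = 22013.1980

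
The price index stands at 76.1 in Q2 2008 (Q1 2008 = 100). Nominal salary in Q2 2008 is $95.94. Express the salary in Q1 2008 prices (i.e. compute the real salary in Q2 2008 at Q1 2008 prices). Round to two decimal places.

Real = Nominal ÷ (Index/100) = 95.94 ÷ (76.1/100)
     = 95.94 ÷ 0.761 = 126.0710

126.07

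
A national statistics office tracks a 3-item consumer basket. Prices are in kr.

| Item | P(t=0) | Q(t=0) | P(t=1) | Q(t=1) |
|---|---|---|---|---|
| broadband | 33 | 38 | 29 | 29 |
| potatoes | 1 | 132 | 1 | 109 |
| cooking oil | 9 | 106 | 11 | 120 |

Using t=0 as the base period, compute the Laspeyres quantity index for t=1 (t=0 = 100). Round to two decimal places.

91.71

Laspeyres quantity index uses base-period prices as weights.
ΣP(t=0)·Q(t=1) = 33×29 + 1×109 + 9×120 = 957 + 109 + 1080 = 2146
ΣP(t=0)·Q(t=0) = 33×38 + 1×132 + 9×106 = 1254 + 132 + 954 = 2340
Index = 2146 / 2340 × 100 = 91.7094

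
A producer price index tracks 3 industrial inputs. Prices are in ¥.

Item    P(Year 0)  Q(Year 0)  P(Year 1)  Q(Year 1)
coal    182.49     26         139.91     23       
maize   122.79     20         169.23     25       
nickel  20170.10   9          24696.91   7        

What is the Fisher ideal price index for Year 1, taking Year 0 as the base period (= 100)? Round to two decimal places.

121.48

Laspeyres component (base-period weights):
ΣP(Year 1)Q(Year 0) = 139.91×26 + 169.23×20 + 24696.91×9 = 3637.66 + 3384.6 + 222272.19 = 229294.45
ΣP(Year 0)Q(Year 0) = 182.49×26 + 122.79×20 + 20170.10×9 = 4744.74 + 2455.8 + 181530.9 = 188731.44
L = 229294.45 / 188731.44 × 100 = 121.4924
Paasche component (current-period weights):
ΣP(Year 1)Q(Year 1) = 139.91×23 + 169.23×25 + 24696.91×7 = 3217.93 + 4230.75 + 172878.37 = 180327.05
ΣP(Year 0)Q(Year 1) = 182.49×23 + 122.79×25 + 20170.10×7 = 4197.27 + 3069.75 + 141190.7 = 148457.72
P = 180327.05 / 148457.72 × 100 = 121.4669
Fisher = √(L × P) = √(121.4924 × 121.4669) = 121.4797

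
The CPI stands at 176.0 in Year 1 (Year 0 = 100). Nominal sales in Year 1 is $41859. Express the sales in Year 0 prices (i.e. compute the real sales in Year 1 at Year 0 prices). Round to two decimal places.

Real = Nominal ÷ (Index/100) = 41859 ÷ (176.0/100)
     = 41859 ÷ 1.760 = 23783.5227

23783.52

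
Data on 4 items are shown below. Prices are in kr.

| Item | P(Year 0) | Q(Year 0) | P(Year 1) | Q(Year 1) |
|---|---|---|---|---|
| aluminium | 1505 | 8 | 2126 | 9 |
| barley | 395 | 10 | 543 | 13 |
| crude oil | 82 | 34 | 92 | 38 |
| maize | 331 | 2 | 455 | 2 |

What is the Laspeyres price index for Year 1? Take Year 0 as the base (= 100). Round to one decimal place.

136.2

Laspeyres price index uses base-period quantities as weights.
ΣP(Year 1)·Q(Year 0) = 2126×8 + 543×10 + 92×34 + 455×2 = 17008 + 5430 + 3128 + 910 = 26476
ΣP(Year 0)·Q(Year 0) = 1505×8 + 395×10 + 82×34 + 331×2 = 12040 + 3950 + 2788 + 662 = 19440
Index = 26476 / 19440 × 100 = 136.1934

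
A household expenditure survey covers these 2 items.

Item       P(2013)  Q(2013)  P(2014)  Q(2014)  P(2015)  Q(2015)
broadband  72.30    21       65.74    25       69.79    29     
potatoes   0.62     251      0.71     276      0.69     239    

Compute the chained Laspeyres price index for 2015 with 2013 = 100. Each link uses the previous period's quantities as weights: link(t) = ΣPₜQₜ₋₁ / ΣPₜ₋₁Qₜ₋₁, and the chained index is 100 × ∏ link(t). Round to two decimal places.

Link 2013→2014:
ΣP(2014)Q(2013) = 65.74×21 + 0.71×251 = 1380.54 + 178.21 = 1558.75
ΣP(2013)Q(2013) = 72.30×21 + 0.62×251 = 1518.3 + 155.62 = 1673.92
link = 1558.75/1673.92 = 0.931197
Link 2014→2015:
ΣP(2015)Q(2014) = 69.79×25 + 0.69×276 = 1744.75 + 190.44 = 1935.19
ΣP(2014)Q(2014) = 65.74×25 + 0.71×276 = 1643.5 + 195.96 = 1839.46
link = 1935.19/1839.46 = 1.052042
Chained index = 100 × 0.931197 × 1.052042 = 97.9659

97.97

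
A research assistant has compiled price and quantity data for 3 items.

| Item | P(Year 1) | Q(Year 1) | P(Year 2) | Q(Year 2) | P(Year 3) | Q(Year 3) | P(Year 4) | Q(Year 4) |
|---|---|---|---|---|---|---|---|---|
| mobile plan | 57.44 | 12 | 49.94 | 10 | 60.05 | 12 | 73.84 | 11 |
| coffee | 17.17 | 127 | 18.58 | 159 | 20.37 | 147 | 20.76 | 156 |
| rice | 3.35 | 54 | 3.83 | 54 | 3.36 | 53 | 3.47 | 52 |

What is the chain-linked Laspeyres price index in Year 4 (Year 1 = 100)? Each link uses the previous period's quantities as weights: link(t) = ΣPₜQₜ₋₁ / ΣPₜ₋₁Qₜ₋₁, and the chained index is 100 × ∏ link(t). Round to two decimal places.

Link Year 1→Year 2:
ΣP(Year 2)Q(Year 1) = 49.94×12 + 18.58×127 + 3.83×54 = 599.28 + 2359.66 + 206.82 = 3165.76
ΣP(Year 1)Q(Year 1) = 57.44×12 + 17.17×127 + 3.35×54 = 689.28 + 2180.59 + 180.9 = 3050.77
link = 3165.76/3050.77 = 1.037692
Link Year 2→Year 3:
ΣP(Year 3)Q(Year 2) = 60.05×10 + 20.37×159 + 3.36×54 = 600.5 + 3238.83 + 181.44 = 4020.77
ΣP(Year 2)Q(Year 2) = 49.94×10 + 18.58×159 + 3.83×54 = 499.4 + 2954.22 + 206.82 = 3660.44
link = 4020.77/3660.44 = 1.098439
Link Year 3→Year 4:
ΣP(Year 4)Q(Year 3) = 73.84×12 + 20.76×147 + 3.47×53 = 886.08 + 3051.72 + 183.91 = 4121.71
ΣP(Year 3)Q(Year 3) = 60.05×12 + 20.37×147 + 3.36×53 = 720.6 + 2994.39 + 178.08 = 3893.07
link = 4121.71/3893.07 = 1.058730
Chained index = 100 × 1.037692 × 1.098439 × 1.058730 = 120.6784

120.68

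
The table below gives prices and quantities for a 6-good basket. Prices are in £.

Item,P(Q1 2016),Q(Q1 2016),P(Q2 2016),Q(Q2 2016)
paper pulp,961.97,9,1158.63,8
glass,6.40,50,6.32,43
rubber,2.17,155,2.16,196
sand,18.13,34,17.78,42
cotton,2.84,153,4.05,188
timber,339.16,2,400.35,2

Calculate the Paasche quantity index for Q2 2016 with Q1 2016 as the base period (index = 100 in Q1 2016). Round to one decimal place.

Paasche quantity index uses current-period prices as weights.
ΣP(Q2 2016)·Q(Q2 2016) = 1158.63×8 + 6.32×43 + 2.16×196 + 17.78×42 + 4.05×188 + 400.35×2 = 9269.04 + 271.76 + 423.36 + 746.76 + 761.4 + 800.7 = 12273.02
ΣP(Q2 2016)·Q(Q1 2016) = 1158.63×9 + 6.32×50 + 2.16×155 + 17.78×34 + 4.05×153 + 400.35×2 = 10427.67 + 316 + 334.8 + 604.52 + 619.65 + 800.7 = 13103.34
Index = 12273.02 / 13103.34 × 100 = 93.6633

93.7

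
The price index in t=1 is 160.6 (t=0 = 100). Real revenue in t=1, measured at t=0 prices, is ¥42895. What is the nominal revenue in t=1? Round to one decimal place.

68889.4

Nominal = Real × (Index/100) = 42895 × (160.6/100)
        = 42895 × 1.606 = 68889.3700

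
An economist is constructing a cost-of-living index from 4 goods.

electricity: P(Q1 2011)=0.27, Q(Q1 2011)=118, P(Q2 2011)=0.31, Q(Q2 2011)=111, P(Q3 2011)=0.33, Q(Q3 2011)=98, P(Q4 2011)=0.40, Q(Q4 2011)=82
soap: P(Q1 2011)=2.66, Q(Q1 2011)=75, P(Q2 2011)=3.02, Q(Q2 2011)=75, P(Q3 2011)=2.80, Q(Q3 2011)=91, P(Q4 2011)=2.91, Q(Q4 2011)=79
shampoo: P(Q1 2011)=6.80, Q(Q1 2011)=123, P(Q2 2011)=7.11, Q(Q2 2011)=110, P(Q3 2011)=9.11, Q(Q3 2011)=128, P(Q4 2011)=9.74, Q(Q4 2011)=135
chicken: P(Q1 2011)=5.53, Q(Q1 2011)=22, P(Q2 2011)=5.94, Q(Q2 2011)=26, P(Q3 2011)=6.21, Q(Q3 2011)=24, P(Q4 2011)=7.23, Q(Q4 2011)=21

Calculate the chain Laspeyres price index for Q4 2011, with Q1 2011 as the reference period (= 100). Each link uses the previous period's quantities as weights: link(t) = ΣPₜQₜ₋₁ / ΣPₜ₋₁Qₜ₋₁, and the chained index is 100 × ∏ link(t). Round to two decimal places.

Link Q1 2011→Q2 2011:
ΣP(Q2 2011)Q(Q1 2011) = 0.31×118 + 3.02×75 + 7.11×123 + 5.94×22 = 36.58 + 226.5 + 874.53 + 130.68 = 1268.29
ΣP(Q1 2011)Q(Q1 2011) = 0.27×118 + 2.66×75 + 6.80×123 + 5.53×22 = 31.86 + 199.5 + 836.4 + 121.66 = 1189.42
link = 1268.29/1189.42 = 1.066310
Link Q2 2011→Q3 2011:
ΣP(Q3 2011)Q(Q2 2011) = 0.33×111 + 2.80×75 + 9.11×110 + 6.21×26 = 36.63 + 210 + 1002.1 + 161.46 = 1410.19
ΣP(Q2 2011)Q(Q2 2011) = 0.31×111 + 3.02×75 + 7.11×110 + 5.94×26 = 34.41 + 226.5 + 782.1 + 154.44 = 1197.45
link = 1410.19/1197.45 = 1.177661
Link Q3 2011→Q4 2011:
ΣP(Q4 2011)Q(Q3 2011) = 0.40×98 + 2.91×91 + 9.74×128 + 7.23×24 = 39.2 + 264.81 + 1246.72 + 173.52 = 1724.25
ΣP(Q3 2011)Q(Q3 2011) = 0.33×98 + 2.80×91 + 9.11×128 + 6.21×24 = 32.34 + 254.8 + 1166.08 + 149.04 = 1602.26
link = 1724.25/1602.26 = 1.076136
Chained index = 100 × 1.066310 × 1.177661 × 1.076136 = 135.1359

135.14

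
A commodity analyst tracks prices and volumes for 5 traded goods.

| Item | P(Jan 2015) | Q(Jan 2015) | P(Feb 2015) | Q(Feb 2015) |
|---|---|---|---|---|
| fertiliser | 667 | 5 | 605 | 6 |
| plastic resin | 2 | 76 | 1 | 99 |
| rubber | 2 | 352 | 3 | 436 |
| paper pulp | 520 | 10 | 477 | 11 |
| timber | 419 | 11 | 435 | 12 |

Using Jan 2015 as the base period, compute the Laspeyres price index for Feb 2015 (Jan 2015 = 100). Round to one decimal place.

97.9

Laspeyres price index uses base-period quantities as weights.
ΣP(Feb 2015)·Q(Jan 2015) = 605×5 + 1×76 + 3×352 + 477×10 + 435×11 = 3025 + 76 + 1056 + 4770 + 4785 = 13712
ΣP(Jan 2015)·Q(Jan 2015) = 667×5 + 2×76 + 2×352 + 520×10 + 419×11 = 3335 + 152 + 704 + 5200 + 4609 = 14000
Index = 13712 / 14000 × 100 = 97.9429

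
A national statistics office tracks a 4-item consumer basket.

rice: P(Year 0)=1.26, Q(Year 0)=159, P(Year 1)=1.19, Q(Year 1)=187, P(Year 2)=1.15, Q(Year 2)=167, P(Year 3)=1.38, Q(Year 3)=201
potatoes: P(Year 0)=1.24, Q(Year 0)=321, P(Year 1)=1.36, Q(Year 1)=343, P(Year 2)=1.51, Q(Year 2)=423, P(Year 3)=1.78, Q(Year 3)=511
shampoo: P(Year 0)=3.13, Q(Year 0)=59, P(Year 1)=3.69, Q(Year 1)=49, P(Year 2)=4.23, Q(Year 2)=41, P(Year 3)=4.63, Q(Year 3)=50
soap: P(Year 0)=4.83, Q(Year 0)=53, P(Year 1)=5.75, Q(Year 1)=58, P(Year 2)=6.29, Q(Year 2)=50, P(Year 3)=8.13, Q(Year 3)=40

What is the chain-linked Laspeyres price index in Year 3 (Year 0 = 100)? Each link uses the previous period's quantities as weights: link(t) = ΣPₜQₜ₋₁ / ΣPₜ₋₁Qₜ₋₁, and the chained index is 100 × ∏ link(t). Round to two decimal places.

Link Year 0→Year 1:
ΣP(Year 1)Q(Year 0) = 1.19×159 + 1.36×321 + 3.69×59 + 5.75×53 = 189.21 + 436.56 + 217.71 + 304.75 = 1148.23
ΣP(Year 0)Q(Year 0) = 1.26×159 + 1.24×321 + 3.13×59 + 4.83×53 = 200.34 + 398.04 + 184.67 + 255.99 = 1039.04
link = 1148.23/1039.04 = 1.105087
Link Year 1→Year 2:
ΣP(Year 2)Q(Year 1) = 1.15×187 + 1.51×343 + 4.23×49 + 6.29×58 = 215.05 + 517.93 + 207.27 + 364.82 = 1305.07
ΣP(Year 1)Q(Year 1) = 1.19×187 + 1.36×343 + 3.69×49 + 5.75×58 = 222.53 + 466.48 + 180.81 + 333.5 = 1203.32
link = 1305.07/1203.32 = 1.084558
Link Year 2→Year 3:
ΣP(Year 3)Q(Year 2) = 1.38×167 + 1.78×423 + 4.63×41 + 8.13×50 = 230.46 + 752.94 + 189.83 + 406.5 = 1579.73
ΣP(Year 2)Q(Year 2) = 1.15×167 + 1.51×423 + 4.23×41 + 6.29×50 = 192.05 + 638.73 + 173.43 + 314.5 = 1318.71
link = 1579.73/1318.71 = 1.197936
Chained index = 100 × 1.105087 × 1.084558 × 1.197936 = 143.5763

143.58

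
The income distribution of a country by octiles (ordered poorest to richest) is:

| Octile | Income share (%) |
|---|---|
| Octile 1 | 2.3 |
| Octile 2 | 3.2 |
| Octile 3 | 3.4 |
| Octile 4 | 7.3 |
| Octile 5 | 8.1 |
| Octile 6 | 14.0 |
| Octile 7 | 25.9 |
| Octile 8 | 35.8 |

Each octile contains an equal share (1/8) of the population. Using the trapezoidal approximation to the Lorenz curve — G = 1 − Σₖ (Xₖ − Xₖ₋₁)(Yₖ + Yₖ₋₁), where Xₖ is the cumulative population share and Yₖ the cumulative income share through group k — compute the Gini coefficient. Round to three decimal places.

Cumulative income shares Yₖ: 0.0230, 0.0550, 0.0890, 0.1620, 0.2430, 0.3830, 0.6420, 1.0000
Σ (Xₖ−Xₖ₋₁)(Yₖ+Yₖ₋₁) = (1/8)(0.0230+0.0000) + (1/8)(0.0550+0.0230) + (1/8)(0.0890+0.0550) + (1/8)(0.1620+0.0890) + (1/8)(0.2430+0.1620) + (1/8)(0.3830+0.2430) + (1/8)(0.6420+0.3830) + (1/8)(1.0000+0.6420)
  = 0.0029 + 0.0097 + 0.0180 + 0.0314 + 0.0506 + 0.0783 + 0.1281 + 0.2052 = 0.5242
G = 1 − 0.5242 = 0.4758

0.476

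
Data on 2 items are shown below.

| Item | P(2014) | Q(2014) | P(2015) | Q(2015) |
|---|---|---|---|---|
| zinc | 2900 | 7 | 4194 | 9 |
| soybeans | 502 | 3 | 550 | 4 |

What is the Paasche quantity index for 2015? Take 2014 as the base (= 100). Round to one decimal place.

128.8

Paasche quantity index uses current-period prices as weights.
ΣP(2015)·Q(2015) = 4194×9 + 550×4 = 37746 + 2200 = 39946
ΣP(2015)·Q(2014) = 4194×7 + 550×3 = 29358 + 1650 = 31008
Index = 39946 / 31008 × 100 = 128.8248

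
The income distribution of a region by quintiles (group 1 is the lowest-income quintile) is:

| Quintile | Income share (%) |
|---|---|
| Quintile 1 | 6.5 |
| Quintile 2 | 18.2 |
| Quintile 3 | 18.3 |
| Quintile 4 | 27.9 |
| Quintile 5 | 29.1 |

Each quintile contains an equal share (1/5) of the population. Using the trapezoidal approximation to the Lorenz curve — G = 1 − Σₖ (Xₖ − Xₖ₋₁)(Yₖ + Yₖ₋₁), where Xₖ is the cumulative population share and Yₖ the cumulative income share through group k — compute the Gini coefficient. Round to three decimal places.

0.220

Cumulative income shares Yₖ: 0.0650, 0.2470, 0.4300, 0.7090, 1.0000
Σ (Xₖ−Xₖ₋₁)(Yₖ+Yₖ₋₁) = (1/5)(0.0650+0.0000) + (1/5)(0.2470+0.0650) + (1/5)(0.4300+0.2470) + (1/5)(0.7090+0.4300) + (1/5)(1.0000+0.7090)
  = 0.0130 + 0.0624 + 0.1354 + 0.2278 + 0.3418 = 0.7804
G = 1 − 0.7804 = 0.2196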